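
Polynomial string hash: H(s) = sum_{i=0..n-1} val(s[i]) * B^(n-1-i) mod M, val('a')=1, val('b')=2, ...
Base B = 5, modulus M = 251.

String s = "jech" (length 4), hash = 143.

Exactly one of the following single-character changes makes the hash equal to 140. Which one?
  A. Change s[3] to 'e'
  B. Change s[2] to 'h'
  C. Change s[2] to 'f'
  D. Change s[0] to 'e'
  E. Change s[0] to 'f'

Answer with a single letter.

Answer: A

Derivation:
Option A: s[3]='h'->'e', delta=(5-8)*5^0 mod 251 = 248, hash=143+248 mod 251 = 140 <-- target
Option B: s[2]='c'->'h', delta=(8-3)*5^1 mod 251 = 25, hash=143+25 mod 251 = 168
Option C: s[2]='c'->'f', delta=(6-3)*5^1 mod 251 = 15, hash=143+15 mod 251 = 158
Option D: s[0]='j'->'e', delta=(5-10)*5^3 mod 251 = 128, hash=143+128 mod 251 = 20
Option E: s[0]='j'->'f', delta=(6-10)*5^3 mod 251 = 2, hash=143+2 mod 251 = 145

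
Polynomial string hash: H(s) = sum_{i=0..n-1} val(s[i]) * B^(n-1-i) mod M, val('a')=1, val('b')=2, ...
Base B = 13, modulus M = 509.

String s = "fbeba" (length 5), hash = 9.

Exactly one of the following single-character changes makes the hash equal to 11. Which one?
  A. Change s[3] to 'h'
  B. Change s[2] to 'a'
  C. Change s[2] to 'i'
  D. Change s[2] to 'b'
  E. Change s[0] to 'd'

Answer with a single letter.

Answer: D

Derivation:
Option A: s[3]='b'->'h', delta=(8-2)*13^1 mod 509 = 78, hash=9+78 mod 509 = 87
Option B: s[2]='e'->'a', delta=(1-5)*13^2 mod 509 = 342, hash=9+342 mod 509 = 351
Option C: s[2]='e'->'i', delta=(9-5)*13^2 mod 509 = 167, hash=9+167 mod 509 = 176
Option D: s[2]='e'->'b', delta=(2-5)*13^2 mod 509 = 2, hash=9+2 mod 509 = 11 <-- target
Option E: s[0]='f'->'d', delta=(4-6)*13^4 mod 509 = 395, hash=9+395 mod 509 = 404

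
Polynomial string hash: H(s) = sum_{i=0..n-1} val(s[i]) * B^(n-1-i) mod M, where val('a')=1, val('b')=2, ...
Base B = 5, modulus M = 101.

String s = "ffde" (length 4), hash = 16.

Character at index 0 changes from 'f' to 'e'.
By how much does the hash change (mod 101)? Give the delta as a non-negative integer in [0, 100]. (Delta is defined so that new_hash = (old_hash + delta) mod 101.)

Delta formula: (val(new) - val(old)) * B^(n-1-k) mod M
  val('e') - val('f') = 5 - 6 = -1
  B^(n-1-k) = 5^3 mod 101 = 24
  Delta = -1 * 24 mod 101 = 77

Answer: 77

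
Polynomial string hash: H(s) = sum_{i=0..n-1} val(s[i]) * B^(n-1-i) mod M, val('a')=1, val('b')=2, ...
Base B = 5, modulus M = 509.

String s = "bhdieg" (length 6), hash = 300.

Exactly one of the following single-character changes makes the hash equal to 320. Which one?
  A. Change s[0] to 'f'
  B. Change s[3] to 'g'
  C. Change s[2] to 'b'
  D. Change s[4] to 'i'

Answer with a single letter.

Option A: s[0]='b'->'f', delta=(6-2)*5^5 mod 509 = 284, hash=300+284 mod 509 = 75
Option B: s[3]='i'->'g', delta=(7-9)*5^2 mod 509 = 459, hash=300+459 mod 509 = 250
Option C: s[2]='d'->'b', delta=(2-4)*5^3 mod 509 = 259, hash=300+259 mod 509 = 50
Option D: s[4]='e'->'i', delta=(9-5)*5^1 mod 509 = 20, hash=300+20 mod 509 = 320 <-- target

Answer: D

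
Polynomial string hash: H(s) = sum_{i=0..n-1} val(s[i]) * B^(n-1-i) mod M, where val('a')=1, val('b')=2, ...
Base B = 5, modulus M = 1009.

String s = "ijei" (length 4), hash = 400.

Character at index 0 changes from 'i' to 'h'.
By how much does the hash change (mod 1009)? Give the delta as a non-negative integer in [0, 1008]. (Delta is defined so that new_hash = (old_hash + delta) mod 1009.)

Delta formula: (val(new) - val(old)) * B^(n-1-k) mod M
  val('h') - val('i') = 8 - 9 = -1
  B^(n-1-k) = 5^3 mod 1009 = 125
  Delta = -1 * 125 mod 1009 = 884

Answer: 884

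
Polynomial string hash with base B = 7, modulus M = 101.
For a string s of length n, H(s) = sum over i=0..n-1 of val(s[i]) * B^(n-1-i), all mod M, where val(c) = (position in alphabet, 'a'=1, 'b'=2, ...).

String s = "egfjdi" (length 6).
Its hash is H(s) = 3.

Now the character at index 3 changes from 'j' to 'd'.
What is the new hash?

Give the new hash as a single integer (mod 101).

val('j') = 10, val('d') = 4
Position k = 3, exponent = n-1-k = 2
B^2 mod M = 7^2 mod 101 = 49
Delta = (4 - 10) * 49 mod 101 = 9
New hash = (3 + 9) mod 101 = 12

Answer: 12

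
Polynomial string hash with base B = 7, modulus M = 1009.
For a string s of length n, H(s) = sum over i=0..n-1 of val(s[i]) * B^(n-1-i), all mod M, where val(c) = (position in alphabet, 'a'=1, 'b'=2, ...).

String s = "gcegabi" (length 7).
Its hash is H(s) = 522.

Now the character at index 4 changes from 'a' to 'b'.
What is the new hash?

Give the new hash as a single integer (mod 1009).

Answer: 571

Derivation:
val('a') = 1, val('b') = 2
Position k = 4, exponent = n-1-k = 2
B^2 mod M = 7^2 mod 1009 = 49
Delta = (2 - 1) * 49 mod 1009 = 49
New hash = (522 + 49) mod 1009 = 571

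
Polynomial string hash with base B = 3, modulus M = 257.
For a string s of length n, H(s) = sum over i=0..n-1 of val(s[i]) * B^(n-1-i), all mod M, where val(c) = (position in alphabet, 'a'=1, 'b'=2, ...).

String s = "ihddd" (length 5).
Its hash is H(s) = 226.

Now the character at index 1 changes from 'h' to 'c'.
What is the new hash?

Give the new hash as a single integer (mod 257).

Answer: 91

Derivation:
val('h') = 8, val('c') = 3
Position k = 1, exponent = n-1-k = 3
B^3 mod M = 3^3 mod 257 = 27
Delta = (3 - 8) * 27 mod 257 = 122
New hash = (226 + 122) mod 257 = 91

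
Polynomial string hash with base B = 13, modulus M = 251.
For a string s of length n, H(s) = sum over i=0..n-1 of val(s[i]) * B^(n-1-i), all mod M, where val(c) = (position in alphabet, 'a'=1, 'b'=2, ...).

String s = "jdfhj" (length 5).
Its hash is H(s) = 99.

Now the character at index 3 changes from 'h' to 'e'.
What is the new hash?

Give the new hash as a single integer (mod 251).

Answer: 60

Derivation:
val('h') = 8, val('e') = 5
Position k = 3, exponent = n-1-k = 1
B^1 mod M = 13^1 mod 251 = 13
Delta = (5 - 8) * 13 mod 251 = 212
New hash = (99 + 212) mod 251 = 60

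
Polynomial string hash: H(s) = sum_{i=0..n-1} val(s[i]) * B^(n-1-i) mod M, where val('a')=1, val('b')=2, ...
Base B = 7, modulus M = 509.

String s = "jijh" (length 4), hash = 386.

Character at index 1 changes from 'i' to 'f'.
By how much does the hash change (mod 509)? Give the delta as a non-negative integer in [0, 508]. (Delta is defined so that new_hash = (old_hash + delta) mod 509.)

Delta formula: (val(new) - val(old)) * B^(n-1-k) mod M
  val('f') - val('i') = 6 - 9 = -3
  B^(n-1-k) = 7^2 mod 509 = 49
  Delta = -3 * 49 mod 509 = 362

Answer: 362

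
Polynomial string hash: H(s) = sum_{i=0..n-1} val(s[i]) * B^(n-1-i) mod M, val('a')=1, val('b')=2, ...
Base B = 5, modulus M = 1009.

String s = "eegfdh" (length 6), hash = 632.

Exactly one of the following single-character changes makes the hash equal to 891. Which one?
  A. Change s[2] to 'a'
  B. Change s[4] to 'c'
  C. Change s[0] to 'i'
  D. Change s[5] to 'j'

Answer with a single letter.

Option A: s[2]='g'->'a', delta=(1-7)*5^3 mod 1009 = 259, hash=632+259 mod 1009 = 891 <-- target
Option B: s[4]='d'->'c', delta=(3-4)*5^1 mod 1009 = 1004, hash=632+1004 mod 1009 = 627
Option C: s[0]='e'->'i', delta=(9-5)*5^5 mod 1009 = 392, hash=632+392 mod 1009 = 15
Option D: s[5]='h'->'j', delta=(10-8)*5^0 mod 1009 = 2, hash=632+2 mod 1009 = 634

Answer: A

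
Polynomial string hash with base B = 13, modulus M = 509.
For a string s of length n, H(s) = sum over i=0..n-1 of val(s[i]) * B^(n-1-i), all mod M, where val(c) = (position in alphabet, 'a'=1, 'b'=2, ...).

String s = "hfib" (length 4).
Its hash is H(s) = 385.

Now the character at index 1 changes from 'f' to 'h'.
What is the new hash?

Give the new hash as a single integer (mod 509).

val('f') = 6, val('h') = 8
Position k = 1, exponent = n-1-k = 2
B^2 mod M = 13^2 mod 509 = 169
Delta = (8 - 6) * 169 mod 509 = 338
New hash = (385 + 338) mod 509 = 214

Answer: 214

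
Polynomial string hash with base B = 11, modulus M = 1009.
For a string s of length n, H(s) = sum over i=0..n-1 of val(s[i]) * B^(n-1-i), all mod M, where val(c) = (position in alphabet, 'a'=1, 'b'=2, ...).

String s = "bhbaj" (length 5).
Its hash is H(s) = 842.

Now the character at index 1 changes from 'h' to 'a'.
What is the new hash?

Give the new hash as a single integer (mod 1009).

val('h') = 8, val('a') = 1
Position k = 1, exponent = n-1-k = 3
B^3 mod M = 11^3 mod 1009 = 322
Delta = (1 - 8) * 322 mod 1009 = 773
New hash = (842 + 773) mod 1009 = 606

Answer: 606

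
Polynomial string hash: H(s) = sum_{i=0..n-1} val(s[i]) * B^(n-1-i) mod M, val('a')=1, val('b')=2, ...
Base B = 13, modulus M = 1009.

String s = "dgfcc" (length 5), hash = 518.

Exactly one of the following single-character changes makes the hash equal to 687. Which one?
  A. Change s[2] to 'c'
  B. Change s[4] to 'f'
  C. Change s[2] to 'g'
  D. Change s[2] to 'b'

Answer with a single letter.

Answer: C

Derivation:
Option A: s[2]='f'->'c', delta=(3-6)*13^2 mod 1009 = 502, hash=518+502 mod 1009 = 11
Option B: s[4]='c'->'f', delta=(6-3)*13^0 mod 1009 = 3, hash=518+3 mod 1009 = 521
Option C: s[2]='f'->'g', delta=(7-6)*13^2 mod 1009 = 169, hash=518+169 mod 1009 = 687 <-- target
Option D: s[2]='f'->'b', delta=(2-6)*13^2 mod 1009 = 333, hash=518+333 mod 1009 = 851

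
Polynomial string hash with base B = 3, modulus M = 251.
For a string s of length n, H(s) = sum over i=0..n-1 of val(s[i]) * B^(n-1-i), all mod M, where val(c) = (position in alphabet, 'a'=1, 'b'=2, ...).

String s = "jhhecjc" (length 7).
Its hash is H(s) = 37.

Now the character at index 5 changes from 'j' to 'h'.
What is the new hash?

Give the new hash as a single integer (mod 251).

val('j') = 10, val('h') = 8
Position k = 5, exponent = n-1-k = 1
B^1 mod M = 3^1 mod 251 = 3
Delta = (8 - 10) * 3 mod 251 = 245
New hash = (37 + 245) mod 251 = 31

Answer: 31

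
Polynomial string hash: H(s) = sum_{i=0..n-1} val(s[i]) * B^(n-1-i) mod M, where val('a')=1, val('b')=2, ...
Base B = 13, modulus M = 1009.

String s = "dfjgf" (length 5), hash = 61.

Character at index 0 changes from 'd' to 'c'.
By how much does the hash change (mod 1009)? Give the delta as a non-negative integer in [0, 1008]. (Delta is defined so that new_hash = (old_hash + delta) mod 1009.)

Delta formula: (val(new) - val(old)) * B^(n-1-k) mod M
  val('c') - val('d') = 3 - 4 = -1
  B^(n-1-k) = 13^4 mod 1009 = 309
  Delta = -1 * 309 mod 1009 = 700

Answer: 700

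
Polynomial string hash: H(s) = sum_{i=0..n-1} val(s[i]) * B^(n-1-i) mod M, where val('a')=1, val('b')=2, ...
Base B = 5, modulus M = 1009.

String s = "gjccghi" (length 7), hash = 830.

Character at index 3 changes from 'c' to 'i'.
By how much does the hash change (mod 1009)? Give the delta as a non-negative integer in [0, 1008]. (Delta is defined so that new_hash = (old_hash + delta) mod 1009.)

Delta formula: (val(new) - val(old)) * B^(n-1-k) mod M
  val('i') - val('c') = 9 - 3 = 6
  B^(n-1-k) = 5^3 mod 1009 = 125
  Delta = 6 * 125 mod 1009 = 750

Answer: 750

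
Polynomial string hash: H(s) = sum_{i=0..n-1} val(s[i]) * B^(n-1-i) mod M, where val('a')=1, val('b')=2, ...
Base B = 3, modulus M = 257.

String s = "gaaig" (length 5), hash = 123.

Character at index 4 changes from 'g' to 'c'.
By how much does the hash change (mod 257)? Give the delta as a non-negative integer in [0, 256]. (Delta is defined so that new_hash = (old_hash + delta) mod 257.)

Delta formula: (val(new) - val(old)) * B^(n-1-k) mod M
  val('c') - val('g') = 3 - 7 = -4
  B^(n-1-k) = 3^0 mod 257 = 1
  Delta = -4 * 1 mod 257 = 253

Answer: 253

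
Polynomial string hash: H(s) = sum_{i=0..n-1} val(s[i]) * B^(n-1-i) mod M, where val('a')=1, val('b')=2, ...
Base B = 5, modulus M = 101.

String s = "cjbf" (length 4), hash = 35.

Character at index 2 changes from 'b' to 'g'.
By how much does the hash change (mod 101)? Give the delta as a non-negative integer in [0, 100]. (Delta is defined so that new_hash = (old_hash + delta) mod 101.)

Delta formula: (val(new) - val(old)) * B^(n-1-k) mod M
  val('g') - val('b') = 7 - 2 = 5
  B^(n-1-k) = 5^1 mod 101 = 5
  Delta = 5 * 5 mod 101 = 25

Answer: 25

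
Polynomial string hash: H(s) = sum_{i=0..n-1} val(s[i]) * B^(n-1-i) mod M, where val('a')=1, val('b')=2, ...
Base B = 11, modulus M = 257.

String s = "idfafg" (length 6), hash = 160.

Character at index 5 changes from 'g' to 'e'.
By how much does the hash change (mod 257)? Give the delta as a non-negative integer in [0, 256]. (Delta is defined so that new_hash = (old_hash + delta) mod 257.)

Delta formula: (val(new) - val(old)) * B^(n-1-k) mod M
  val('e') - val('g') = 5 - 7 = -2
  B^(n-1-k) = 11^0 mod 257 = 1
  Delta = -2 * 1 mod 257 = 255

Answer: 255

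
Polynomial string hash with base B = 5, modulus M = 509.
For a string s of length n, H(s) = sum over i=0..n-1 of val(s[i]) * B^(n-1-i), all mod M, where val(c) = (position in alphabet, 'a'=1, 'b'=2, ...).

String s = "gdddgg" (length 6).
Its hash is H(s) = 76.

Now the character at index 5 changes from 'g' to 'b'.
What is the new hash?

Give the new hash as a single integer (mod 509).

val('g') = 7, val('b') = 2
Position k = 5, exponent = n-1-k = 0
B^0 mod M = 5^0 mod 509 = 1
Delta = (2 - 7) * 1 mod 509 = 504
New hash = (76 + 504) mod 509 = 71

Answer: 71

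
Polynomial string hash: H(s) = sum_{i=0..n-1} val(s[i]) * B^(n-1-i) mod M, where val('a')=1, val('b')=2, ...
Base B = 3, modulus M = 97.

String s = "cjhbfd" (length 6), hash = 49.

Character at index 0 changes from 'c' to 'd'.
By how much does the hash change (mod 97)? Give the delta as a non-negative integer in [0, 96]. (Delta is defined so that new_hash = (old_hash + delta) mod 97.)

Delta formula: (val(new) - val(old)) * B^(n-1-k) mod M
  val('d') - val('c') = 4 - 3 = 1
  B^(n-1-k) = 3^5 mod 97 = 49
  Delta = 1 * 49 mod 97 = 49

Answer: 49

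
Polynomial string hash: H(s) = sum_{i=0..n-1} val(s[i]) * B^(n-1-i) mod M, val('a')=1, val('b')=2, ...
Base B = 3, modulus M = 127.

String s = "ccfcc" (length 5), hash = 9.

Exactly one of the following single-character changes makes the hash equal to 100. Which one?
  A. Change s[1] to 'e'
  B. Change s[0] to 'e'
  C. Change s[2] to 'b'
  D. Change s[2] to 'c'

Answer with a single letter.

Answer: C

Derivation:
Option A: s[1]='c'->'e', delta=(5-3)*3^3 mod 127 = 54, hash=9+54 mod 127 = 63
Option B: s[0]='c'->'e', delta=(5-3)*3^4 mod 127 = 35, hash=9+35 mod 127 = 44
Option C: s[2]='f'->'b', delta=(2-6)*3^2 mod 127 = 91, hash=9+91 mod 127 = 100 <-- target
Option D: s[2]='f'->'c', delta=(3-6)*3^2 mod 127 = 100, hash=9+100 mod 127 = 109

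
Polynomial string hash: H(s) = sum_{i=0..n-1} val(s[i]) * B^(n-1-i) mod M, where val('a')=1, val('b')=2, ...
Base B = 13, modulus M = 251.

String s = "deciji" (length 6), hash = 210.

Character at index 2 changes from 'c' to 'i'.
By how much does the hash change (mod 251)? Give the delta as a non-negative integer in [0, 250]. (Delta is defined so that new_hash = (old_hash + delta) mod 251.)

Answer: 130

Derivation:
Delta formula: (val(new) - val(old)) * B^(n-1-k) mod M
  val('i') - val('c') = 9 - 3 = 6
  B^(n-1-k) = 13^3 mod 251 = 189
  Delta = 6 * 189 mod 251 = 130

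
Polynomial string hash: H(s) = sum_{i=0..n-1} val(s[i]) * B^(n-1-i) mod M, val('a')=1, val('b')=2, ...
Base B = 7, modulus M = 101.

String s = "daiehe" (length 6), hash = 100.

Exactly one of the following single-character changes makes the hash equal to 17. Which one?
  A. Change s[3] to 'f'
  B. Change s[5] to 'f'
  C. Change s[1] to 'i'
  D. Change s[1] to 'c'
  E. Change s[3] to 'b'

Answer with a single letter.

Answer: C

Derivation:
Option A: s[3]='e'->'f', delta=(6-5)*7^2 mod 101 = 49, hash=100+49 mod 101 = 48
Option B: s[5]='e'->'f', delta=(6-5)*7^0 mod 101 = 1, hash=100+1 mod 101 = 0
Option C: s[1]='a'->'i', delta=(9-1)*7^4 mod 101 = 18, hash=100+18 mod 101 = 17 <-- target
Option D: s[1]='a'->'c', delta=(3-1)*7^4 mod 101 = 55, hash=100+55 mod 101 = 54
Option E: s[3]='e'->'b', delta=(2-5)*7^2 mod 101 = 55, hash=100+55 mod 101 = 54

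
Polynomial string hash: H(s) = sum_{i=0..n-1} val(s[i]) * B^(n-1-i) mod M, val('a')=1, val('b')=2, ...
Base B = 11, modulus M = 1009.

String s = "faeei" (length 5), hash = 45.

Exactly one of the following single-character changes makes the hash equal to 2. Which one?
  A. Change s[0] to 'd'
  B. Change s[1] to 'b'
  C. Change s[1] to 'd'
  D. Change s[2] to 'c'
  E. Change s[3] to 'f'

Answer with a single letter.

Option A: s[0]='f'->'d', delta=(4-6)*11^4 mod 1009 = 988, hash=45+988 mod 1009 = 24
Option B: s[1]='a'->'b', delta=(2-1)*11^3 mod 1009 = 322, hash=45+322 mod 1009 = 367
Option C: s[1]='a'->'d', delta=(4-1)*11^3 mod 1009 = 966, hash=45+966 mod 1009 = 2 <-- target
Option D: s[2]='e'->'c', delta=(3-5)*11^2 mod 1009 = 767, hash=45+767 mod 1009 = 812
Option E: s[3]='e'->'f', delta=(6-5)*11^1 mod 1009 = 11, hash=45+11 mod 1009 = 56

Answer: C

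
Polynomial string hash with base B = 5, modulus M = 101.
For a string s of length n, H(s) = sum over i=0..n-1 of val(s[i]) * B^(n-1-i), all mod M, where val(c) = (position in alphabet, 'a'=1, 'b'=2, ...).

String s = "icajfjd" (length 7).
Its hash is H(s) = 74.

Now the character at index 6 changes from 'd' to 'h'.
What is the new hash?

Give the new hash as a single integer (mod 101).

val('d') = 4, val('h') = 8
Position k = 6, exponent = n-1-k = 0
B^0 mod M = 5^0 mod 101 = 1
Delta = (8 - 4) * 1 mod 101 = 4
New hash = (74 + 4) mod 101 = 78

Answer: 78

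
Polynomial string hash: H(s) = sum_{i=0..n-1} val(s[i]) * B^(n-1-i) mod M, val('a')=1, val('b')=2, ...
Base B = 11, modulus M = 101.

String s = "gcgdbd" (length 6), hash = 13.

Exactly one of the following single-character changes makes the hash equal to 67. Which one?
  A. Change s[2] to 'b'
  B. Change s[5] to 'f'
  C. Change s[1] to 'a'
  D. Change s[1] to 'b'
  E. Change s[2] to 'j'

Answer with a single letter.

Answer: E

Derivation:
Option A: s[2]='g'->'b', delta=(2-7)*11^3 mod 101 = 11, hash=13+11 mod 101 = 24
Option B: s[5]='d'->'f', delta=(6-4)*11^0 mod 101 = 2, hash=13+2 mod 101 = 15
Option C: s[1]='c'->'a', delta=(1-3)*11^4 mod 101 = 8, hash=13+8 mod 101 = 21
Option D: s[1]='c'->'b', delta=(2-3)*11^4 mod 101 = 4, hash=13+4 mod 101 = 17
Option E: s[2]='g'->'j', delta=(10-7)*11^3 mod 101 = 54, hash=13+54 mod 101 = 67 <-- target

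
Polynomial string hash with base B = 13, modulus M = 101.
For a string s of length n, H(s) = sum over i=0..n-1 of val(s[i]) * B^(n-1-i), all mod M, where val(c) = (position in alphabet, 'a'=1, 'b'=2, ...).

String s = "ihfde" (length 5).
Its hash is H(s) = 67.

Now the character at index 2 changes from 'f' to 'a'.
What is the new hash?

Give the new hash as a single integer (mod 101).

Answer: 30

Derivation:
val('f') = 6, val('a') = 1
Position k = 2, exponent = n-1-k = 2
B^2 mod M = 13^2 mod 101 = 68
Delta = (1 - 6) * 68 mod 101 = 64
New hash = (67 + 64) mod 101 = 30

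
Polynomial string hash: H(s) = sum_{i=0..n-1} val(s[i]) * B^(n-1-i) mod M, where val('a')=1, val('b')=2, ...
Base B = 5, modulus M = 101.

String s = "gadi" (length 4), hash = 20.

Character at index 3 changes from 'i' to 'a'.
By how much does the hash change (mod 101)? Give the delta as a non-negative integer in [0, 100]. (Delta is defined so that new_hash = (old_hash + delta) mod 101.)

Delta formula: (val(new) - val(old)) * B^(n-1-k) mod M
  val('a') - val('i') = 1 - 9 = -8
  B^(n-1-k) = 5^0 mod 101 = 1
  Delta = -8 * 1 mod 101 = 93

Answer: 93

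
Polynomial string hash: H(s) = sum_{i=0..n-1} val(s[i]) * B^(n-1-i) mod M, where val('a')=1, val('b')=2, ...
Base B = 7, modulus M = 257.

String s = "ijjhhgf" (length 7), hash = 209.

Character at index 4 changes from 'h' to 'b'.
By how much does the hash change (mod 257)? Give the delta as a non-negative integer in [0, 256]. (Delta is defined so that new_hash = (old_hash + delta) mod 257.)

Delta formula: (val(new) - val(old)) * B^(n-1-k) mod M
  val('b') - val('h') = 2 - 8 = -6
  B^(n-1-k) = 7^2 mod 257 = 49
  Delta = -6 * 49 mod 257 = 220

Answer: 220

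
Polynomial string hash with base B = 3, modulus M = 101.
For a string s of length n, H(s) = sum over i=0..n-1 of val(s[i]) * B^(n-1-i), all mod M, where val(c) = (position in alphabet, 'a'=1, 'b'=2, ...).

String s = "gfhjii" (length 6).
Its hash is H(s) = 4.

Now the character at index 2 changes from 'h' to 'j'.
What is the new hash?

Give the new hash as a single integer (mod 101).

Answer: 58

Derivation:
val('h') = 8, val('j') = 10
Position k = 2, exponent = n-1-k = 3
B^3 mod M = 3^3 mod 101 = 27
Delta = (10 - 8) * 27 mod 101 = 54
New hash = (4 + 54) mod 101 = 58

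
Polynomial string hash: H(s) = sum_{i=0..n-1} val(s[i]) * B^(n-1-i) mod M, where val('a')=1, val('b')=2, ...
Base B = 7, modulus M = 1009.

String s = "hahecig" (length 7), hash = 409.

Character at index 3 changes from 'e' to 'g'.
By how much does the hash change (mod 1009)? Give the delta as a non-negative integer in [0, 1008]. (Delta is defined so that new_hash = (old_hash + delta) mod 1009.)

Answer: 686

Derivation:
Delta formula: (val(new) - val(old)) * B^(n-1-k) mod M
  val('g') - val('e') = 7 - 5 = 2
  B^(n-1-k) = 7^3 mod 1009 = 343
  Delta = 2 * 343 mod 1009 = 686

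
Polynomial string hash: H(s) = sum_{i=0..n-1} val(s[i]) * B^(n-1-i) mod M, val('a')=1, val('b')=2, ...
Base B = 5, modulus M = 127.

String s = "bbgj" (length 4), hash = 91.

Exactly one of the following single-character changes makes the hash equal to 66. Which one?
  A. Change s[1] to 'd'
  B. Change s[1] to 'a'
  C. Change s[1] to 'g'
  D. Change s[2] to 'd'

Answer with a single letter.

Answer: B

Derivation:
Option A: s[1]='b'->'d', delta=(4-2)*5^2 mod 127 = 50, hash=91+50 mod 127 = 14
Option B: s[1]='b'->'a', delta=(1-2)*5^2 mod 127 = 102, hash=91+102 mod 127 = 66 <-- target
Option C: s[1]='b'->'g', delta=(7-2)*5^2 mod 127 = 125, hash=91+125 mod 127 = 89
Option D: s[2]='g'->'d', delta=(4-7)*5^1 mod 127 = 112, hash=91+112 mod 127 = 76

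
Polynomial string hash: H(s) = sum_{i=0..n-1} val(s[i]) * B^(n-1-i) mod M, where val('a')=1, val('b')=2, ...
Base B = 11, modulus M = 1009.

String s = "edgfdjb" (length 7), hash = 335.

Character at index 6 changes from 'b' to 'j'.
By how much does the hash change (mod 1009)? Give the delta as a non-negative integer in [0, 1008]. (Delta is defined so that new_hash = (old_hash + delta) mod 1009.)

Delta formula: (val(new) - val(old)) * B^(n-1-k) mod M
  val('j') - val('b') = 10 - 2 = 8
  B^(n-1-k) = 11^0 mod 1009 = 1
  Delta = 8 * 1 mod 1009 = 8

Answer: 8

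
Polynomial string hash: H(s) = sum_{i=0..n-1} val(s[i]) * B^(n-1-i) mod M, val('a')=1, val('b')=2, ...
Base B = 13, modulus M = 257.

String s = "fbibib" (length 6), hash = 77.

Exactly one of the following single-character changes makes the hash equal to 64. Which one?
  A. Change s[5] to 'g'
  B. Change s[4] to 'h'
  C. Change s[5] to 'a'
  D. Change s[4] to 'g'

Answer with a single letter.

Option A: s[5]='b'->'g', delta=(7-2)*13^0 mod 257 = 5, hash=77+5 mod 257 = 82
Option B: s[4]='i'->'h', delta=(8-9)*13^1 mod 257 = 244, hash=77+244 mod 257 = 64 <-- target
Option C: s[5]='b'->'a', delta=(1-2)*13^0 mod 257 = 256, hash=77+256 mod 257 = 76
Option D: s[4]='i'->'g', delta=(7-9)*13^1 mod 257 = 231, hash=77+231 mod 257 = 51

Answer: B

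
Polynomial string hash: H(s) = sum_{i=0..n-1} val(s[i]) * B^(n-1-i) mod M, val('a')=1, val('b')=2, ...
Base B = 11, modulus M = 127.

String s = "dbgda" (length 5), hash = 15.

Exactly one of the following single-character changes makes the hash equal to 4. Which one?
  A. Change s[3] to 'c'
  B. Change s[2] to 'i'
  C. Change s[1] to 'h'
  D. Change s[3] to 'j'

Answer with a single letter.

Option A: s[3]='d'->'c', delta=(3-4)*11^1 mod 127 = 116, hash=15+116 mod 127 = 4 <-- target
Option B: s[2]='g'->'i', delta=(9-7)*11^2 mod 127 = 115, hash=15+115 mod 127 = 3
Option C: s[1]='b'->'h', delta=(8-2)*11^3 mod 127 = 112, hash=15+112 mod 127 = 0
Option D: s[3]='d'->'j', delta=(10-4)*11^1 mod 127 = 66, hash=15+66 mod 127 = 81

Answer: A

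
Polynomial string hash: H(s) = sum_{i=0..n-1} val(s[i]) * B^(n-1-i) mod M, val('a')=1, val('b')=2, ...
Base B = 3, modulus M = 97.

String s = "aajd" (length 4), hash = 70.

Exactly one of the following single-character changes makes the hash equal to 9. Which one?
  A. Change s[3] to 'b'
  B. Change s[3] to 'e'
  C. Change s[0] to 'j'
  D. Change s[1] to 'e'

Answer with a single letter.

Answer: D

Derivation:
Option A: s[3]='d'->'b', delta=(2-4)*3^0 mod 97 = 95, hash=70+95 mod 97 = 68
Option B: s[3]='d'->'e', delta=(5-4)*3^0 mod 97 = 1, hash=70+1 mod 97 = 71
Option C: s[0]='a'->'j', delta=(10-1)*3^3 mod 97 = 49, hash=70+49 mod 97 = 22
Option D: s[1]='a'->'e', delta=(5-1)*3^2 mod 97 = 36, hash=70+36 mod 97 = 9 <-- target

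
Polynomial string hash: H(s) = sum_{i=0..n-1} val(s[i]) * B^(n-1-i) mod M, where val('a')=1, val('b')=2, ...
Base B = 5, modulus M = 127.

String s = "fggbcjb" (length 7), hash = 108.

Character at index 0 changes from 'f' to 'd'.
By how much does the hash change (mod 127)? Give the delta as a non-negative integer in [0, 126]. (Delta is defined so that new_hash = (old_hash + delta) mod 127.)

Delta formula: (val(new) - val(old)) * B^(n-1-k) mod M
  val('d') - val('f') = 4 - 6 = -2
  B^(n-1-k) = 5^6 mod 127 = 4
  Delta = -2 * 4 mod 127 = 119

Answer: 119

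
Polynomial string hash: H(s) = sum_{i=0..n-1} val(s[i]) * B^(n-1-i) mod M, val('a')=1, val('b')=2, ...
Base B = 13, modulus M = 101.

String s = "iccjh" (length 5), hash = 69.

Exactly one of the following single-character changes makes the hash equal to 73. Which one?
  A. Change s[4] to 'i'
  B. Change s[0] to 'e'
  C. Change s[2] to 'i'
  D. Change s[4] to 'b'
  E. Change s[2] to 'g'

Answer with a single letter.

Option A: s[4]='h'->'i', delta=(9-8)*13^0 mod 101 = 1, hash=69+1 mod 101 = 70
Option B: s[0]='i'->'e', delta=(5-9)*13^4 mod 101 = 88, hash=69+88 mod 101 = 56
Option C: s[2]='c'->'i', delta=(9-3)*13^2 mod 101 = 4, hash=69+4 mod 101 = 73 <-- target
Option D: s[4]='h'->'b', delta=(2-8)*13^0 mod 101 = 95, hash=69+95 mod 101 = 63
Option E: s[2]='c'->'g', delta=(7-3)*13^2 mod 101 = 70, hash=69+70 mod 101 = 38

Answer: C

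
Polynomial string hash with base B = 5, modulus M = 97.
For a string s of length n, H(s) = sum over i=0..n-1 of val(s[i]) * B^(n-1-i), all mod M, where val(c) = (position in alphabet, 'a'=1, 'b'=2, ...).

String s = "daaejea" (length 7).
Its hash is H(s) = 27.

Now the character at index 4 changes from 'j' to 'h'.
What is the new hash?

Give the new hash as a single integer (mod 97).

val('j') = 10, val('h') = 8
Position k = 4, exponent = n-1-k = 2
B^2 mod M = 5^2 mod 97 = 25
Delta = (8 - 10) * 25 mod 97 = 47
New hash = (27 + 47) mod 97 = 74

Answer: 74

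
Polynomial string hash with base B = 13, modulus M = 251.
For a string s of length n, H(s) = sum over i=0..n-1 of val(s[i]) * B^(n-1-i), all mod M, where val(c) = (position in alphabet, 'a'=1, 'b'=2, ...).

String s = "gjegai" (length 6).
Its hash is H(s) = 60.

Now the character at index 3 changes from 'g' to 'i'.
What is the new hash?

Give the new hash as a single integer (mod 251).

val('g') = 7, val('i') = 9
Position k = 3, exponent = n-1-k = 2
B^2 mod M = 13^2 mod 251 = 169
Delta = (9 - 7) * 169 mod 251 = 87
New hash = (60 + 87) mod 251 = 147

Answer: 147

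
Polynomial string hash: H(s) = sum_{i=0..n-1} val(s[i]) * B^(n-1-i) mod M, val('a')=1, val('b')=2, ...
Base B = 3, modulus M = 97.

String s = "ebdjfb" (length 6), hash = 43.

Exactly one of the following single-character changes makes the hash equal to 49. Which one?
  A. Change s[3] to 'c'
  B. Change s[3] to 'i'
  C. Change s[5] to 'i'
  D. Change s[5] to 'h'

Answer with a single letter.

Answer: D

Derivation:
Option A: s[3]='j'->'c', delta=(3-10)*3^2 mod 97 = 34, hash=43+34 mod 97 = 77
Option B: s[3]='j'->'i', delta=(9-10)*3^2 mod 97 = 88, hash=43+88 mod 97 = 34
Option C: s[5]='b'->'i', delta=(9-2)*3^0 mod 97 = 7, hash=43+7 mod 97 = 50
Option D: s[5]='b'->'h', delta=(8-2)*3^0 mod 97 = 6, hash=43+6 mod 97 = 49 <-- target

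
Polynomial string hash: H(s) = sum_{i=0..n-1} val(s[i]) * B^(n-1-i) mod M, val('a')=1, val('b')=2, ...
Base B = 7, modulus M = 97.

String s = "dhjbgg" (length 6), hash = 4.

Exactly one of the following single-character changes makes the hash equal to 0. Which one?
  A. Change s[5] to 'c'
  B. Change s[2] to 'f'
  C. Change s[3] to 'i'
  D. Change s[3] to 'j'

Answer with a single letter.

Answer: A

Derivation:
Option A: s[5]='g'->'c', delta=(3-7)*7^0 mod 97 = 93, hash=4+93 mod 97 = 0 <-- target
Option B: s[2]='j'->'f', delta=(6-10)*7^3 mod 97 = 83, hash=4+83 mod 97 = 87
Option C: s[3]='b'->'i', delta=(9-2)*7^2 mod 97 = 52, hash=4+52 mod 97 = 56
Option D: s[3]='b'->'j', delta=(10-2)*7^2 mod 97 = 4, hash=4+4 mod 97 = 8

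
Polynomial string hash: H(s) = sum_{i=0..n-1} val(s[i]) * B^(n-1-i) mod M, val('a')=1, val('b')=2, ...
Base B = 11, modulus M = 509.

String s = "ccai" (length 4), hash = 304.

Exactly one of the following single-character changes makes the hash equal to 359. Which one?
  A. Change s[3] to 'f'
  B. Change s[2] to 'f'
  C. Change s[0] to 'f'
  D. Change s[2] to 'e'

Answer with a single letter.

Answer: B

Derivation:
Option A: s[3]='i'->'f', delta=(6-9)*11^0 mod 509 = 506, hash=304+506 mod 509 = 301
Option B: s[2]='a'->'f', delta=(6-1)*11^1 mod 509 = 55, hash=304+55 mod 509 = 359 <-- target
Option C: s[0]='c'->'f', delta=(6-3)*11^3 mod 509 = 430, hash=304+430 mod 509 = 225
Option D: s[2]='a'->'e', delta=(5-1)*11^1 mod 509 = 44, hash=304+44 mod 509 = 348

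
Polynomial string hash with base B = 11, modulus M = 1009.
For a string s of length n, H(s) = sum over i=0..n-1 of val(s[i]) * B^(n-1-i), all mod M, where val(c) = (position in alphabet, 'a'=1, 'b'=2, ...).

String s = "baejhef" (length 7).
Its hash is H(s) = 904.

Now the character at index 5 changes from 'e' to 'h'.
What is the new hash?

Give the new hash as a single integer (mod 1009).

val('e') = 5, val('h') = 8
Position k = 5, exponent = n-1-k = 1
B^1 mod M = 11^1 mod 1009 = 11
Delta = (8 - 5) * 11 mod 1009 = 33
New hash = (904 + 33) mod 1009 = 937

Answer: 937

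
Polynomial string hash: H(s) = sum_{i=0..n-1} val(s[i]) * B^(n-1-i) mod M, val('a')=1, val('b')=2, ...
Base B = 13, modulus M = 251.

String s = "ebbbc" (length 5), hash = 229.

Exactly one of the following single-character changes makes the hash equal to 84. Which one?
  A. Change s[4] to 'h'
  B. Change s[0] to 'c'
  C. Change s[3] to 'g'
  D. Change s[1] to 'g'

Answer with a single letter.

Option A: s[4]='c'->'h', delta=(8-3)*13^0 mod 251 = 5, hash=229+5 mod 251 = 234
Option B: s[0]='e'->'c', delta=(3-5)*13^4 mod 251 = 106, hash=229+106 mod 251 = 84 <-- target
Option C: s[3]='b'->'g', delta=(7-2)*13^1 mod 251 = 65, hash=229+65 mod 251 = 43
Option D: s[1]='b'->'g', delta=(7-2)*13^3 mod 251 = 192, hash=229+192 mod 251 = 170

Answer: B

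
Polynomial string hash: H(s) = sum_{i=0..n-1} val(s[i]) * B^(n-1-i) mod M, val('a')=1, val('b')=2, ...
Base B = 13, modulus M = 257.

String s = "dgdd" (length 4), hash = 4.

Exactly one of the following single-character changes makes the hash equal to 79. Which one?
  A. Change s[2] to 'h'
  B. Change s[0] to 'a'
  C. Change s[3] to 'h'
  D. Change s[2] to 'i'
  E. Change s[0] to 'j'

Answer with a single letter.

Option A: s[2]='d'->'h', delta=(8-4)*13^1 mod 257 = 52, hash=4+52 mod 257 = 56
Option B: s[0]='d'->'a', delta=(1-4)*13^3 mod 257 = 91, hash=4+91 mod 257 = 95
Option C: s[3]='d'->'h', delta=(8-4)*13^0 mod 257 = 4, hash=4+4 mod 257 = 8
Option D: s[2]='d'->'i', delta=(9-4)*13^1 mod 257 = 65, hash=4+65 mod 257 = 69
Option E: s[0]='d'->'j', delta=(10-4)*13^3 mod 257 = 75, hash=4+75 mod 257 = 79 <-- target

Answer: E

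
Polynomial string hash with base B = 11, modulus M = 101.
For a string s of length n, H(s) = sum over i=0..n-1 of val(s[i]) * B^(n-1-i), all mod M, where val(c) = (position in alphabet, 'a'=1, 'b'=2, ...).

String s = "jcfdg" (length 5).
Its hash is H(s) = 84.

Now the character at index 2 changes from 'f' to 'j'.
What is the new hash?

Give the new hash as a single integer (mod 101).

Answer: 63

Derivation:
val('f') = 6, val('j') = 10
Position k = 2, exponent = n-1-k = 2
B^2 mod M = 11^2 mod 101 = 20
Delta = (10 - 6) * 20 mod 101 = 80
New hash = (84 + 80) mod 101 = 63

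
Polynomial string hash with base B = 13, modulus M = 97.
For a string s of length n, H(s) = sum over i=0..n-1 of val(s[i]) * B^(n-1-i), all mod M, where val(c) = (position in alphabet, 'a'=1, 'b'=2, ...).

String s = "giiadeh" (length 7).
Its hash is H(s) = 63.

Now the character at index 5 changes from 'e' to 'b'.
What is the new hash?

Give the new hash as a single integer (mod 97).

Answer: 24

Derivation:
val('e') = 5, val('b') = 2
Position k = 5, exponent = n-1-k = 1
B^1 mod M = 13^1 mod 97 = 13
Delta = (2 - 5) * 13 mod 97 = 58
New hash = (63 + 58) mod 97 = 24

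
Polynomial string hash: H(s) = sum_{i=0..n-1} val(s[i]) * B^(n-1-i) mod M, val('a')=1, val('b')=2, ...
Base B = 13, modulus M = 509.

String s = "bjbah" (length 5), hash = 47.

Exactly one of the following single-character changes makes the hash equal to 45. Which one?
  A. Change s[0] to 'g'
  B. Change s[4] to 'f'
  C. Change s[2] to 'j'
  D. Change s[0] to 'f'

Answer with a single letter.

Option A: s[0]='b'->'g', delta=(7-2)*13^4 mod 509 = 285, hash=47+285 mod 509 = 332
Option B: s[4]='h'->'f', delta=(6-8)*13^0 mod 509 = 507, hash=47+507 mod 509 = 45 <-- target
Option C: s[2]='b'->'j', delta=(10-2)*13^2 mod 509 = 334, hash=47+334 mod 509 = 381
Option D: s[0]='b'->'f', delta=(6-2)*13^4 mod 509 = 228, hash=47+228 mod 509 = 275

Answer: B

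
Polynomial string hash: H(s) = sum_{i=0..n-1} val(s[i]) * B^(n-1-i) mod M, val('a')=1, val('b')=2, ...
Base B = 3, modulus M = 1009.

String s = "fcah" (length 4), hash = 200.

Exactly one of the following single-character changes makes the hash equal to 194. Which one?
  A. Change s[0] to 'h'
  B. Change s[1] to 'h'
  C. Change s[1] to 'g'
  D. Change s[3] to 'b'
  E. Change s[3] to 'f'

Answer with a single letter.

Answer: D

Derivation:
Option A: s[0]='f'->'h', delta=(8-6)*3^3 mod 1009 = 54, hash=200+54 mod 1009 = 254
Option B: s[1]='c'->'h', delta=(8-3)*3^2 mod 1009 = 45, hash=200+45 mod 1009 = 245
Option C: s[1]='c'->'g', delta=(7-3)*3^2 mod 1009 = 36, hash=200+36 mod 1009 = 236
Option D: s[3]='h'->'b', delta=(2-8)*3^0 mod 1009 = 1003, hash=200+1003 mod 1009 = 194 <-- target
Option E: s[3]='h'->'f', delta=(6-8)*3^0 mod 1009 = 1007, hash=200+1007 mod 1009 = 198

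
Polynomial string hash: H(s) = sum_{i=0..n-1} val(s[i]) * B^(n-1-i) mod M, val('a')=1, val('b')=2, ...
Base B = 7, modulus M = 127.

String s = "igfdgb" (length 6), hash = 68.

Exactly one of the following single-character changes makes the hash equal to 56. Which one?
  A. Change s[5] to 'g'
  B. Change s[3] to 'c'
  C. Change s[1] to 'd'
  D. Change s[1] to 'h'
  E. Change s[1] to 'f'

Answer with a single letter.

Option A: s[5]='b'->'g', delta=(7-2)*7^0 mod 127 = 5, hash=68+5 mod 127 = 73
Option B: s[3]='d'->'c', delta=(3-4)*7^2 mod 127 = 78, hash=68+78 mod 127 = 19
Option C: s[1]='g'->'d', delta=(4-7)*7^4 mod 127 = 36, hash=68+36 mod 127 = 104
Option D: s[1]='g'->'h', delta=(8-7)*7^4 mod 127 = 115, hash=68+115 mod 127 = 56 <-- target
Option E: s[1]='g'->'f', delta=(6-7)*7^4 mod 127 = 12, hash=68+12 mod 127 = 80

Answer: D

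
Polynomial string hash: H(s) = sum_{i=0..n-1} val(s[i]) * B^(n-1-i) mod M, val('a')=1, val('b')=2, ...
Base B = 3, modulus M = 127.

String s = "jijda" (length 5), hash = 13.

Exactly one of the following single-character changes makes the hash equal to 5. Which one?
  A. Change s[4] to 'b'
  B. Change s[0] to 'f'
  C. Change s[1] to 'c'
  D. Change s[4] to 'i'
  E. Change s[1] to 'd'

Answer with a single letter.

Option A: s[4]='a'->'b', delta=(2-1)*3^0 mod 127 = 1, hash=13+1 mod 127 = 14
Option B: s[0]='j'->'f', delta=(6-10)*3^4 mod 127 = 57, hash=13+57 mod 127 = 70
Option C: s[1]='i'->'c', delta=(3-9)*3^3 mod 127 = 92, hash=13+92 mod 127 = 105
Option D: s[4]='a'->'i', delta=(9-1)*3^0 mod 127 = 8, hash=13+8 mod 127 = 21
Option E: s[1]='i'->'d', delta=(4-9)*3^3 mod 127 = 119, hash=13+119 mod 127 = 5 <-- target

Answer: E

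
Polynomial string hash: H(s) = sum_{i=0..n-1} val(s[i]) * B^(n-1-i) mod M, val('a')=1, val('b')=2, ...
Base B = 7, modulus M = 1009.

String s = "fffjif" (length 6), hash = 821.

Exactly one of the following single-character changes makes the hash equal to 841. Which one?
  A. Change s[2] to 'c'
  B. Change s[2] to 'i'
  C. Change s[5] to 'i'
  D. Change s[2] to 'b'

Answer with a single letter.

Answer: B

Derivation:
Option A: s[2]='f'->'c', delta=(3-6)*7^3 mod 1009 = 989, hash=821+989 mod 1009 = 801
Option B: s[2]='f'->'i', delta=(9-6)*7^3 mod 1009 = 20, hash=821+20 mod 1009 = 841 <-- target
Option C: s[5]='f'->'i', delta=(9-6)*7^0 mod 1009 = 3, hash=821+3 mod 1009 = 824
Option D: s[2]='f'->'b', delta=(2-6)*7^3 mod 1009 = 646, hash=821+646 mod 1009 = 458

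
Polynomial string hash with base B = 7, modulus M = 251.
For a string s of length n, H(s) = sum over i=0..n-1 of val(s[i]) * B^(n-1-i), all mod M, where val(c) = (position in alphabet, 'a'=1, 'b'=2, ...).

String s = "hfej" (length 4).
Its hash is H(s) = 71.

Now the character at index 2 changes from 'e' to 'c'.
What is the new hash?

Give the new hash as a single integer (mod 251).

Answer: 57

Derivation:
val('e') = 5, val('c') = 3
Position k = 2, exponent = n-1-k = 1
B^1 mod M = 7^1 mod 251 = 7
Delta = (3 - 5) * 7 mod 251 = 237
New hash = (71 + 237) mod 251 = 57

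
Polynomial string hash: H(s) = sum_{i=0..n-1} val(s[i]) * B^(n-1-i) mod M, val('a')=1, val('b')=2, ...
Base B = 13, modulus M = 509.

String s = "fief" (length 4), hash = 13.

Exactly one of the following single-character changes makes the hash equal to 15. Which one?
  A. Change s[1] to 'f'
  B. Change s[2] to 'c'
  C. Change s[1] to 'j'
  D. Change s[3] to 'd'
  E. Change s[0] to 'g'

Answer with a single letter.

Option A: s[1]='i'->'f', delta=(6-9)*13^2 mod 509 = 2, hash=13+2 mod 509 = 15 <-- target
Option B: s[2]='e'->'c', delta=(3-5)*13^1 mod 509 = 483, hash=13+483 mod 509 = 496
Option C: s[1]='i'->'j', delta=(10-9)*13^2 mod 509 = 169, hash=13+169 mod 509 = 182
Option D: s[3]='f'->'d', delta=(4-6)*13^0 mod 509 = 507, hash=13+507 mod 509 = 11
Option E: s[0]='f'->'g', delta=(7-6)*13^3 mod 509 = 161, hash=13+161 mod 509 = 174

Answer: A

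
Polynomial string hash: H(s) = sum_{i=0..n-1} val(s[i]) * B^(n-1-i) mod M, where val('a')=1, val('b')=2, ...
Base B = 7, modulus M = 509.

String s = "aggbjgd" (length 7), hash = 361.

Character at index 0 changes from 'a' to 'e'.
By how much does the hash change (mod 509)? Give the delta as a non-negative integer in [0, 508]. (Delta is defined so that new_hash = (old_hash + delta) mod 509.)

Delta formula: (val(new) - val(old)) * B^(n-1-k) mod M
  val('e') - val('a') = 5 - 1 = 4
  B^(n-1-k) = 7^6 mod 509 = 70
  Delta = 4 * 70 mod 509 = 280

Answer: 280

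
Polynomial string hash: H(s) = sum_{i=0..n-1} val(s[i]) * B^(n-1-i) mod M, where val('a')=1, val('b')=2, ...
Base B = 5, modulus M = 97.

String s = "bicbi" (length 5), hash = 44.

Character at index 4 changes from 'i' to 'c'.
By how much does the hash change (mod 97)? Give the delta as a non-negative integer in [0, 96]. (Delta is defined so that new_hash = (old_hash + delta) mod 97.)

Delta formula: (val(new) - val(old)) * B^(n-1-k) mod M
  val('c') - val('i') = 3 - 9 = -6
  B^(n-1-k) = 5^0 mod 97 = 1
  Delta = -6 * 1 mod 97 = 91

Answer: 91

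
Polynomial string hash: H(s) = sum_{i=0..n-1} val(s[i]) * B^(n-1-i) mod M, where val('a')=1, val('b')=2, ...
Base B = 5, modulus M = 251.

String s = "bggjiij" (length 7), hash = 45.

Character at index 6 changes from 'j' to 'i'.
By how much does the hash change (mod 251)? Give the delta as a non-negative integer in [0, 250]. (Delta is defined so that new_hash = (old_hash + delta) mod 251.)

Answer: 250

Derivation:
Delta formula: (val(new) - val(old)) * B^(n-1-k) mod M
  val('i') - val('j') = 9 - 10 = -1
  B^(n-1-k) = 5^0 mod 251 = 1
  Delta = -1 * 1 mod 251 = 250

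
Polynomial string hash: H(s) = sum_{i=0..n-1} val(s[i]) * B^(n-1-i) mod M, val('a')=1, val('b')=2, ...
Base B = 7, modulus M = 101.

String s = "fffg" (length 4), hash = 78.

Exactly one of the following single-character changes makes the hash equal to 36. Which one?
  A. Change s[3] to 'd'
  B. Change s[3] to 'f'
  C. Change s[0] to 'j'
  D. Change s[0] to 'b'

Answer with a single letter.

Answer: C

Derivation:
Option A: s[3]='g'->'d', delta=(4-7)*7^0 mod 101 = 98, hash=78+98 mod 101 = 75
Option B: s[3]='g'->'f', delta=(6-7)*7^0 mod 101 = 100, hash=78+100 mod 101 = 77
Option C: s[0]='f'->'j', delta=(10-6)*7^3 mod 101 = 59, hash=78+59 mod 101 = 36 <-- target
Option D: s[0]='f'->'b', delta=(2-6)*7^3 mod 101 = 42, hash=78+42 mod 101 = 19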